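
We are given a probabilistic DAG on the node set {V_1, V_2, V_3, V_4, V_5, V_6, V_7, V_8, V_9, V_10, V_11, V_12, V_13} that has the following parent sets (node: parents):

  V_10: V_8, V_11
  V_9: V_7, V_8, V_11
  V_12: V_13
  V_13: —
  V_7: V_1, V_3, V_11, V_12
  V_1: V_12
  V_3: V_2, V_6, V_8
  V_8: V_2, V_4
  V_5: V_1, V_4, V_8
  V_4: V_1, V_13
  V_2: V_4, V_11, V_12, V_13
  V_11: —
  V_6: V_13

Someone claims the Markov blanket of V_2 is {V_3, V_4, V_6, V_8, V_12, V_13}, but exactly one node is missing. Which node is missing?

V_11

Recall MB(v) = parents ∪ children ∪ spouses, where spouses are the other parents of v's children.
V_2 has parents V_4, V_11, V_12, V_13.
Children of V_2: V_3, V_8.
Other parents of V_2's children:
  parents(V_8) \ {V_2} = {V_4}.
  parents(V_3) \ {V_2} = {V_6, V_8}.
MB(V_2) = {V_3, V_4, V_6, V_8, V_11, V_12, V_13}.
Comparing with the claimed set, V_11 is missing.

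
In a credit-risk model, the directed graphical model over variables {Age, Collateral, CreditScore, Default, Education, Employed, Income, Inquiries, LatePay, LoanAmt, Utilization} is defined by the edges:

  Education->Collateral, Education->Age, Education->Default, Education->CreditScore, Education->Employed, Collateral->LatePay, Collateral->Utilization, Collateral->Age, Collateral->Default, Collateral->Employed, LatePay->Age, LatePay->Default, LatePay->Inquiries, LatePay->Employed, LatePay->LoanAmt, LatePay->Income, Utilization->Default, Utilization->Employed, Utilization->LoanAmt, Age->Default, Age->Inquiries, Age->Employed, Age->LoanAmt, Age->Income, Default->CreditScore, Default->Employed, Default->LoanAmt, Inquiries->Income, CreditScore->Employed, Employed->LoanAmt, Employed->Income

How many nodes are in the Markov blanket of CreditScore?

The Markov blanket of a node is its parents, its children, and the other parents of its children.
Pa(CreditScore) = {Default, Education}.
Ch(CreditScore) = {Employed}.
Co-parents of CreditScore (other parents of its children):
  Employed: Age, Collateral, Default, Education, LatePay, Utilization
MB(CreditScore) = {Age, Collateral, Default, Education, Employed, LatePay, Utilization}, which has 7 nodes.

7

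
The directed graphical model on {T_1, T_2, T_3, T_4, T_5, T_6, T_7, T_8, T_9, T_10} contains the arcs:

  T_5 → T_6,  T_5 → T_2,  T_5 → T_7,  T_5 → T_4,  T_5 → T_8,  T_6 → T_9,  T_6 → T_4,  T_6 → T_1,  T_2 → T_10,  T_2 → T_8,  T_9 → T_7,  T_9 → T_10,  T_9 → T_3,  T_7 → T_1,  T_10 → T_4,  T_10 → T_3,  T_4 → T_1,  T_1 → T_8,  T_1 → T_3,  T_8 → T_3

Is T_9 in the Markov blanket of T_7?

T_9 is a parent of T_7.
So T_9 ∈ MB(T_7).

Yes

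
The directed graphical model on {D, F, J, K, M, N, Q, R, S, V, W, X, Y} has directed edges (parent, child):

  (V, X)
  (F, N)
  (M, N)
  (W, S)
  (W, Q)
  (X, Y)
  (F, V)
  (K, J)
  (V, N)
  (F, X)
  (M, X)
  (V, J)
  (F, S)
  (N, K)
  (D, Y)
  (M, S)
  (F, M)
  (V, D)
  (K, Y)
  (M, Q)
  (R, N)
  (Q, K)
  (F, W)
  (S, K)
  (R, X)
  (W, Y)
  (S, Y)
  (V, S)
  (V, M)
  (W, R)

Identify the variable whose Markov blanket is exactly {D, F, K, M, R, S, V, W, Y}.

X

The target node must have every member of {D, F, K, M, R, S, V, W, Y} as a parent, child, or co-parent, and no others.
Parents of X: F, M, R, V; children: Y; co-parents: D, K, S, W.
These exactly cover the given set, so the node is X.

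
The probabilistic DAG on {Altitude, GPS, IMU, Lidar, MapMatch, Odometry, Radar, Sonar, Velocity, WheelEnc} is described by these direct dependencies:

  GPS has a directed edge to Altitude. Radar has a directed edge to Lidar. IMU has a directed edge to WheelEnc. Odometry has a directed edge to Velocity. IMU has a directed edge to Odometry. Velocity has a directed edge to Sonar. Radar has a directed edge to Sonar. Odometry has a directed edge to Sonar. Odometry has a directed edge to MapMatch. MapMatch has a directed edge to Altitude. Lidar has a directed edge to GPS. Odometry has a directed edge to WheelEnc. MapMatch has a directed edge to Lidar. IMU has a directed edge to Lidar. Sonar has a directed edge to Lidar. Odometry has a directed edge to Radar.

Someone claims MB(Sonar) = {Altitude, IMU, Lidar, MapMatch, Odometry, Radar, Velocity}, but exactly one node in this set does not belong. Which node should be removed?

Pa(Sonar) = {Odometry, Radar, Velocity}.
Sonar has child Lidar.
Co-parents of Sonar (other parents of its children):
  Lidar's other parents are IMU, MapMatch, Radar.
MB(Sonar) = {IMU, Lidar, MapMatch, Odometry, Radar, Velocity}.
Altitude is neither a parent, child, nor co-parent of Sonar, so it does not belong.

Altitude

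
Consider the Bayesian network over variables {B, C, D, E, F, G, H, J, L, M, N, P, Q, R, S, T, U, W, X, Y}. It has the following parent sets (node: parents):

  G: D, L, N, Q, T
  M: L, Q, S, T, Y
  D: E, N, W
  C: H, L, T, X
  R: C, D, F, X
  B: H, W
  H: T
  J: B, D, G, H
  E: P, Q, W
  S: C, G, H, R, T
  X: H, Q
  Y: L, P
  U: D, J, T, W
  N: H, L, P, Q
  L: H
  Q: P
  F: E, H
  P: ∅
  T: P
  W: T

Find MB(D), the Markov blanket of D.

{B, C, E, F, G, H, J, L, N, Q, R, T, U, W, X}

Ch(D) = {G, J, R, U}.
D has parents E, N, W.
Other parents of D's children:
  G's other parents are L, N, Q, T.
  J also has parents B, G, H.
  U also has parents J, T, W.
  R also has parents C, F, X.
So the Markov blanket of D is {B, C, E, F, G, H, J, L, N, Q, R, T, U, W, X}.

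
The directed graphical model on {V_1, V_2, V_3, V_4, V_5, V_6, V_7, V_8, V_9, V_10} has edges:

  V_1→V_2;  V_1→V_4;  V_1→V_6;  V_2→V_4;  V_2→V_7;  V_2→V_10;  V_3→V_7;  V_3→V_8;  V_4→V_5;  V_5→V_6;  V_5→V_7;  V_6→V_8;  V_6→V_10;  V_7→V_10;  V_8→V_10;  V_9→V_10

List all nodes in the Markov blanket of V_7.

{V_2, V_3, V_5, V_6, V_8, V_9, V_10}

Recall MB(v) = parents ∪ children ∪ spouses, where spouses are the other parents of v's children.
Children of V_7: V_10.
Pa(V_7) = {V_2, V_3, V_5}.
For each child, the remaining parents (spouses of V_7):
  V_10: V_2, V_6, V_8, V_9
MB(V_7) = {V_2, V_3, V_5, V_6, V_8, V_9, V_10}.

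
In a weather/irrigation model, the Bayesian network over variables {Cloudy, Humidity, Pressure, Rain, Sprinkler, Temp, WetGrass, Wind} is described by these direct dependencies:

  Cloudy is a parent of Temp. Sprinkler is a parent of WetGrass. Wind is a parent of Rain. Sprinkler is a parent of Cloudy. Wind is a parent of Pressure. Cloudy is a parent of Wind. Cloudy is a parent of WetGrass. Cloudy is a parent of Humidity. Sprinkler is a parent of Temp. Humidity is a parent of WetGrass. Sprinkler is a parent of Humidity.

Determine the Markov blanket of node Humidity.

{Cloudy, Sprinkler, WetGrass}

Humidity's parents: Cloudy, Sprinkler.
Ch(Humidity) = {WetGrass}.
Parents of each child, excluding Humidity:
  WetGrass: Cloudy, Sprinkler
Taking the union gives {Cloudy, Sprinkler, WetGrass}.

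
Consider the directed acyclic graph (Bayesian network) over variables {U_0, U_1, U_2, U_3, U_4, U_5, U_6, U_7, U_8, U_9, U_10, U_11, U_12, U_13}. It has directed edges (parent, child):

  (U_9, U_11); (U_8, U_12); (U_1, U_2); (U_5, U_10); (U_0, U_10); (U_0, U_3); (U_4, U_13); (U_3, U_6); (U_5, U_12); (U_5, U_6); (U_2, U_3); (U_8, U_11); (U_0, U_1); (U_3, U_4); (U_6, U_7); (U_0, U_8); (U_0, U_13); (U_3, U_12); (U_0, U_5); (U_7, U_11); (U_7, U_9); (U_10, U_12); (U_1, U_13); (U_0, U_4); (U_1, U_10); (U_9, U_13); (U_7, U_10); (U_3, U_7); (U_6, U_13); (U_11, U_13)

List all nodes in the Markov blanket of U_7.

{U_0, U_1, U_3, U_5, U_6, U_8, U_9, U_10, U_11}

A node's Markov blanket = Pa ∪ Ch ∪ (parents of Ch other than the node itself).
U_7's children: U_9, U_10, U_11.
Parents of U_7: U_3, U_6.
Other parents of U_7's children:
  U_9: —
  U_10: U_0, U_1, U_5
  U_11: U_8, U_9
MB(U_7) = {U_0, U_1, U_3, U_5, U_6, U_8, U_9, U_10, U_11}.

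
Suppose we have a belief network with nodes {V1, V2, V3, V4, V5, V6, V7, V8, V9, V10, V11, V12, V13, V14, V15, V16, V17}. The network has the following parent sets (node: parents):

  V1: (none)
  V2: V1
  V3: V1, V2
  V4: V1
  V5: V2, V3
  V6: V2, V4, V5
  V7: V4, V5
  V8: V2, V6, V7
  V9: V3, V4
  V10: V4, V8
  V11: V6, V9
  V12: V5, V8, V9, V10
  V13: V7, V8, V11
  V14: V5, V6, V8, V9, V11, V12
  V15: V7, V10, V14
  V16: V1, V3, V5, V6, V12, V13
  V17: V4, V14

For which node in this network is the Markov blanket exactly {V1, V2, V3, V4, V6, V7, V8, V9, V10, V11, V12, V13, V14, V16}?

V5

The target node must have every member of {V1, V2, V3, V4, V6, V7, V8, V9, V10, V11, V12, V13, V14, V16} as a parent, child, or co-parent, and no others.
Parents of V5: V2, V3; children: V6, V7, V12, V14, V16; co-parents: V1, V2, V3, V4, V6, V8, V9, V10, V11, V12, V13.
These exactly cover the given set, so the node is V5.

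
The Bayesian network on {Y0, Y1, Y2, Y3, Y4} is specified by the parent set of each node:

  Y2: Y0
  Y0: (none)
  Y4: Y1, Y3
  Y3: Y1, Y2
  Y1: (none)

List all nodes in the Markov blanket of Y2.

Y2's parents: Y0.
Children of Y2: Y3.
Other parents of Y2's children:
  parents(Y3) \ {Y2} = {Y1}.
MB(Y2) = {Y0, Y1, Y3}.

{Y0, Y1, Y3}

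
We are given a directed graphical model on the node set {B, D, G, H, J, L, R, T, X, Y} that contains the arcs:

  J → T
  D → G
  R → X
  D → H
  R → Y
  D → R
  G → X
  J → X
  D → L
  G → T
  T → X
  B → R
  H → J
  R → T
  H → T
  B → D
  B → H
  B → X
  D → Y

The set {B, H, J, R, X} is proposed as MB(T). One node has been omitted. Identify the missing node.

G

Parents of T: G, H, J, R.
T's children: X.
Other parents of T's children:
  X's other parents are B, G, J, R.
MB(T) = {B, G, H, J, R, X}.
Comparing with the claimed set, G is missing.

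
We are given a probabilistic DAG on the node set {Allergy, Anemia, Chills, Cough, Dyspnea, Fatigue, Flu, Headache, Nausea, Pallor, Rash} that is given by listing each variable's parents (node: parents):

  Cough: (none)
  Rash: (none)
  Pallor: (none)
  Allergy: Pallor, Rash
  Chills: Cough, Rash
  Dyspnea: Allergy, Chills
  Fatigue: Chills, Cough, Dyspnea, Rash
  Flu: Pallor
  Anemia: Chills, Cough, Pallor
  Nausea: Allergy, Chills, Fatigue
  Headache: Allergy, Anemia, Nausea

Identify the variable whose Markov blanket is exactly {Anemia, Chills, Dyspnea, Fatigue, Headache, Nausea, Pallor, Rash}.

The target node must have every member of {Anemia, Chills, Dyspnea, Fatigue, Headache, Nausea, Pallor, Rash} as a parent, child, or co-parent, and no others.
Parents of Allergy: Pallor, Rash; children: Dyspnea, Headache, Nausea; co-parents: Anemia, Chills, Fatigue, Nausea.
These exactly cover the given set, so the node is Allergy.

Allergy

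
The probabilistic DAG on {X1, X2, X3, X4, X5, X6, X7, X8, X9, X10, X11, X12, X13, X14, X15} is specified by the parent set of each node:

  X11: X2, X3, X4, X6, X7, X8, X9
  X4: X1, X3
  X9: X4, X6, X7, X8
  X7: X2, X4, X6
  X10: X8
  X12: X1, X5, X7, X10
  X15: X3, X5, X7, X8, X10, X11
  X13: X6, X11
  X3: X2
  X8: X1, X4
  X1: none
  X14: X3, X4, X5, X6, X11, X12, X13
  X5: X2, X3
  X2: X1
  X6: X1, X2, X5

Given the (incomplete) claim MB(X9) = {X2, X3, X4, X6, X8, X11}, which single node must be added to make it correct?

X7

X9 has parents X4, X6, X7, X8.
X9 has child X11.
Other parents of X9's children:
  parents(X11) \ {X9} = {X2, X3, X4, X6, X7, X8}.
MB(X9) = {X2, X3, X4, X6, X7, X8, X11}.
Comparing with the claimed set, X7 is missing.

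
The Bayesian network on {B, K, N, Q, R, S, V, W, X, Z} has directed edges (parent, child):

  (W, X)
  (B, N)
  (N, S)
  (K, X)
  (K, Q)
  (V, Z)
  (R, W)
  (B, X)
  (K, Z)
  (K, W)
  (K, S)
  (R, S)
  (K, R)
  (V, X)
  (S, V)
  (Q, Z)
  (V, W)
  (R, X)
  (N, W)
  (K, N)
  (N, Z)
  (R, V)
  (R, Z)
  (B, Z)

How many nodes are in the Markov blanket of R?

A node's Markov blanket = Pa ∪ Ch ∪ (parents of Ch other than the node itself).
R's parents: K.
R's children: S, V, W, X, Z.
Other parents of R's children:
  S also has parents K, N.
  parents(V) \ {R} = {S}.
  W also has parents K, N, V.
  X's other parents are B, K, V, W.
  Z also has parents B, K, N, Q, V.
MB(R) = {B, K, N, Q, S, V, W, X, Z}, which has 9 nodes.

9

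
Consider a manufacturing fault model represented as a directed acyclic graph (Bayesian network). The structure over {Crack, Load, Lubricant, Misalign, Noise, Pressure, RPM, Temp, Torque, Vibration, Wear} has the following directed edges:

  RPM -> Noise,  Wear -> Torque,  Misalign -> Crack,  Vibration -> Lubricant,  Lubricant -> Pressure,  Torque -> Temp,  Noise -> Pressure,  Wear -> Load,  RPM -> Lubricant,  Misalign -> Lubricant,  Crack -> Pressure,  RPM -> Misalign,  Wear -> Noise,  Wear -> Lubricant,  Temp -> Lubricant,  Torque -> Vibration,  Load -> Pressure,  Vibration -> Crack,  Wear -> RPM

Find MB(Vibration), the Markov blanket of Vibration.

By definition, MB(Vibration) is built from Vibration's parents, Vibration's children, and the co-parents of Vibration.
Parents of Vibration: Torque.
Children of Vibration: Crack, Lubricant.
Co-parents of Vibration (other parents of its children):
  Lubricant: Misalign, RPM, Temp, Wear
  Crack: Misalign
So the Markov blanket of Vibration is {Crack, Lubricant, Misalign, RPM, Temp, Torque, Wear}.

{Crack, Lubricant, Misalign, RPM, Temp, Torque, Wear}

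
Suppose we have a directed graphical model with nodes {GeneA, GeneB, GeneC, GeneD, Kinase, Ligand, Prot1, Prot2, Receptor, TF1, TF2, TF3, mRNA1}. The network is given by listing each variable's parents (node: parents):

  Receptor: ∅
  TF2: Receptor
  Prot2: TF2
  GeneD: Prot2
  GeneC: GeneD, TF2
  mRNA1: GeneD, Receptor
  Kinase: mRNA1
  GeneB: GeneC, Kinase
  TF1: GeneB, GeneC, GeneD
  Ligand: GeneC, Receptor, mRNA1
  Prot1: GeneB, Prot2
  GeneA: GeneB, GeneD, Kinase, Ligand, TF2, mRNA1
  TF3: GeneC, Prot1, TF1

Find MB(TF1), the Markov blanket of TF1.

Recall MB(v) = parents ∪ children ∪ spouses, where spouses are the other parents of v's children.
TF1's parents: GeneB, GeneC, GeneD.
TF1's children: TF3.
Other parents of TF1's children:
  TF3's other parents are GeneC, Prot1.
Taking the union gives {GeneB, GeneC, GeneD, Prot1, TF3}.

{GeneB, GeneC, GeneD, Prot1, TF3}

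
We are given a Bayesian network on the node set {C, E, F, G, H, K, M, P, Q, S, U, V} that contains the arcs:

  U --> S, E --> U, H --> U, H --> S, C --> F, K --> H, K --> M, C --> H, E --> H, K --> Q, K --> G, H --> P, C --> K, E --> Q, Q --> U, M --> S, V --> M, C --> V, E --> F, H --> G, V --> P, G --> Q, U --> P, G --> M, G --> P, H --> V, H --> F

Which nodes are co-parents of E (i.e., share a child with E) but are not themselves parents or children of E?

Children of E: F, H, Q, U.
  H: C, K
  Q: G, K
  F: C, H
  U: H, Q
Excluding nodes already adjacent to E (F, H, Q, U), the co-parent-only contribution is {C, G, K}.

{C, G, K}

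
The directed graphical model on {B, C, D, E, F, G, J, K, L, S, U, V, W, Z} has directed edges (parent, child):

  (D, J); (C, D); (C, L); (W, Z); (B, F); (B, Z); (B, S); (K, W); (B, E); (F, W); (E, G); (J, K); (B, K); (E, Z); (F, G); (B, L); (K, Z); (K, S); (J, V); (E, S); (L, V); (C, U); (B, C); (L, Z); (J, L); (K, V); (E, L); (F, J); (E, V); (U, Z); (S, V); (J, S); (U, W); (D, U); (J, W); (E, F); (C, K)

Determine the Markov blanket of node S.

{B, E, J, K, L, V}

S has parents B, E, J, K.
Ch(S) = {V}.
Parents of each child, excluding S:
  V: E, J, K, L
So the Markov blanket of S is {B, E, J, K, L, V}.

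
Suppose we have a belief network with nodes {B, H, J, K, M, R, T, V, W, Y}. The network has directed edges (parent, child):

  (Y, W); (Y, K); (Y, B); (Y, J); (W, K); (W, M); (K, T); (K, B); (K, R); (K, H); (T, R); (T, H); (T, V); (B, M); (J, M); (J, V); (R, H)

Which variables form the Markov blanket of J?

{B, M, T, V, W, Y}

Ch(J) = {M, V}.
Pa(J) = {Y}.
Other parents of J's children:
  M: B, W
  V: T
MB(J) = {B, M, T, V, W, Y}.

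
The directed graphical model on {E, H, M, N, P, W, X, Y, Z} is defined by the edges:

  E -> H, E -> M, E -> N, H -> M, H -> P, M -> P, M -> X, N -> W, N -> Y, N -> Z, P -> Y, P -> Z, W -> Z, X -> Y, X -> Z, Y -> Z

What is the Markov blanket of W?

Pa(W) = {N}.
Children of W: Z.
Other parents of W's children:
  Z's other parents are N, P, X, Y.
Union: {N} ∪ {Z} ∪ {N, P, X, Y} = {N, P, X, Y, Z}.

{N, P, X, Y, Z}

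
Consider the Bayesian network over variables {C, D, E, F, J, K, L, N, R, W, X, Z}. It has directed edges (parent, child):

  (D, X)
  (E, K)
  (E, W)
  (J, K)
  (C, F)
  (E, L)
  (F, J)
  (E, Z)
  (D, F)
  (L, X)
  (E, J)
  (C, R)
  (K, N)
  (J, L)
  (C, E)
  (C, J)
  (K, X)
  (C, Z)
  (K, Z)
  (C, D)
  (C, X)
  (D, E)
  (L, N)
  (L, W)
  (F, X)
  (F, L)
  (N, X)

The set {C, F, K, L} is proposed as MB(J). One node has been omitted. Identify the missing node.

E

Pa(J) = {C, E, F}.
Ch(J) = {K, L}.
For each child, the remaining parents (spouses of J):
  K: E
  L: E, F
MB(J) = {C, E, F, K, L}.
Comparing with the claimed set, E is missing.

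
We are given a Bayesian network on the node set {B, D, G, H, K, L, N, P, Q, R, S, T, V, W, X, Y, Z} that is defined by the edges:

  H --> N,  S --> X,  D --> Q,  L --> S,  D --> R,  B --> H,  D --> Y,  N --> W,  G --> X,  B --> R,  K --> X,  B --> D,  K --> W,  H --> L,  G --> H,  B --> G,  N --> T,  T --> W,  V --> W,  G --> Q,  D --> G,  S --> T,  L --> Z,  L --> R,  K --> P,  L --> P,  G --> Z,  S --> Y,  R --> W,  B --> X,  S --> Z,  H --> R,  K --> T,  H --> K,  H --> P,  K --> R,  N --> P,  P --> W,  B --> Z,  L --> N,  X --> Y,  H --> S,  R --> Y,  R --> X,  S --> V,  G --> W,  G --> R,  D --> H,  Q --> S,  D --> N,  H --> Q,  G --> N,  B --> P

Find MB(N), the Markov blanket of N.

A node's Markov blanket = Pa ∪ Ch ∪ (parents of Ch other than the node itself).
Pa(N) = {D, G, H, L}.
Ch(N) = {P, T, W}.
Other parents of N's children:
  P also has parents B, H, K, L.
  T also has parents K, S.
  parents(W) \ {N} = {G, K, P, R, T, V}.
Taking the union gives {B, D, G, H, K, L, P, R, S, T, V, W}.

{B, D, G, H, K, L, P, R, S, T, V, W}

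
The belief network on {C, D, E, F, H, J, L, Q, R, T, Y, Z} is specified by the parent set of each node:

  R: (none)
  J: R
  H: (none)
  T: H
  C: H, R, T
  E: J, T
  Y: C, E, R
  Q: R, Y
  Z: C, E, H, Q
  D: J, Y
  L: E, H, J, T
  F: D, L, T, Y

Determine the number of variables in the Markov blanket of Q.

Parents of Q: R, Y.
Children of Q: Z.
Other parents of Q's children:
  Z's other parents are C, E, H.
MB(Q) = {C, E, H, R, Y, Z}, which has 6 nodes.

6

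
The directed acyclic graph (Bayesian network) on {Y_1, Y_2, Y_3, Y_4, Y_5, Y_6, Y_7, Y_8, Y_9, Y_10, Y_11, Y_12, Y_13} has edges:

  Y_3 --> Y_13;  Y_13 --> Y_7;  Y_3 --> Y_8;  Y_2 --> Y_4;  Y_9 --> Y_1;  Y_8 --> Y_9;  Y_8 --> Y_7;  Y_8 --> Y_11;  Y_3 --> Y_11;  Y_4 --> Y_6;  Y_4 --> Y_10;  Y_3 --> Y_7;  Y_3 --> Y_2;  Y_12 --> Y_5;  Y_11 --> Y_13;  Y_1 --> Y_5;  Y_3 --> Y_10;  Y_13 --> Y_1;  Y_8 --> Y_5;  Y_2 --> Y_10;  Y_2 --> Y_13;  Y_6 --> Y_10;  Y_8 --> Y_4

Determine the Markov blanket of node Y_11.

Parents of Y_11: Y_3, Y_8.
Y_11's children: Y_13.
For each child, the remaining parents (spouses of Y_11):
  Y_13 also has parents Y_2, Y_3.
So the Markov blanket of Y_11 is {Y_2, Y_3, Y_8, Y_13}.

{Y_2, Y_3, Y_8, Y_13}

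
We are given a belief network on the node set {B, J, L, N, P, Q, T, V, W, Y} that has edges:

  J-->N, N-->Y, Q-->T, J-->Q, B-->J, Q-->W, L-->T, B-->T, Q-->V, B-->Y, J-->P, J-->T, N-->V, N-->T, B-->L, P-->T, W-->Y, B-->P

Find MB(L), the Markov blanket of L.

{B, J, N, P, Q, T}

L's parents: B.
L's children: T.
Parents of each child, excluding L:
  T: B, J, N, P, Q
So the Markov blanket of L is {B, J, N, P, Q, T}.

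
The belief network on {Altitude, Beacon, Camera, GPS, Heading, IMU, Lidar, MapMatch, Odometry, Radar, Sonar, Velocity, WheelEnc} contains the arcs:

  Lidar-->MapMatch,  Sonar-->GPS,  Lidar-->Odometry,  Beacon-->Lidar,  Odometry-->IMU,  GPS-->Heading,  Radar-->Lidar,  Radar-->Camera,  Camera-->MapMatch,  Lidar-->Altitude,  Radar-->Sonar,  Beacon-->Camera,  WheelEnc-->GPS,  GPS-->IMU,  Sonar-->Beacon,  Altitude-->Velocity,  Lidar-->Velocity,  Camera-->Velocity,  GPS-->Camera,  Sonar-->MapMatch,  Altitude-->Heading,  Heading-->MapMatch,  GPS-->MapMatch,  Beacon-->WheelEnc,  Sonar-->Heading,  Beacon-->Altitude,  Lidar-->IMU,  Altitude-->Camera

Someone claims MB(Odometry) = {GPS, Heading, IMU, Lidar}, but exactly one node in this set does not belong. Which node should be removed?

Odometry has parent Lidar.
Ch(Odometry) = {IMU}.
For each child, the remaining parents (spouses of Odometry):
  parents(IMU) \ {Odometry} = {GPS, Lidar}.
MB(Odometry) = {GPS, IMU, Lidar}.
Heading is neither a parent, child, nor co-parent of Odometry, so it does not belong.

Heading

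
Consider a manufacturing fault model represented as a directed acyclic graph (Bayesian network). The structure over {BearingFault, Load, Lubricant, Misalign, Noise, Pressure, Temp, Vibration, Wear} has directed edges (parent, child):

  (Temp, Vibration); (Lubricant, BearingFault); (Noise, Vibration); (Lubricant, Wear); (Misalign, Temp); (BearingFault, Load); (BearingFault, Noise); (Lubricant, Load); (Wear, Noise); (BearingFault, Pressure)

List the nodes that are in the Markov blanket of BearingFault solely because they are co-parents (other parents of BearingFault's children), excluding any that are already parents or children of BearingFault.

{Wear}

Children of BearingFault: Load, Noise, Pressure.
  Noise's other parent is Wear.
  Pressure has no other parent.
  Load also has parent Lubricant.
Excluding nodes already adjacent to BearingFault (Load, Lubricant, Noise, Pressure), the co-parent-only contribution is {Wear}.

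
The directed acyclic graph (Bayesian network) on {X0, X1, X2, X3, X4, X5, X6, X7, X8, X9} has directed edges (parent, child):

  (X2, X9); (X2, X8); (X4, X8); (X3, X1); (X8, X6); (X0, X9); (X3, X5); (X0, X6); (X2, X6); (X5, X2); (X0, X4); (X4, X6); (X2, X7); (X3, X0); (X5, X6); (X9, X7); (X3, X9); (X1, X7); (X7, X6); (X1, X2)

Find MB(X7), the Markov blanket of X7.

Recall MB(v) = parents ∪ children ∪ spouses, where spouses are the other parents of v's children.
Pa(X7) = {X1, X2, X9}.
X7 has child X6.
Co-parents of X7 (other parents of its children):
  X6 also has parents X0, X2, X4, X5, X8.
MB(X7) = {X0, X1, X2, X4, X5, X6, X8, X9}.

{X0, X1, X2, X4, X5, X6, X8, X9}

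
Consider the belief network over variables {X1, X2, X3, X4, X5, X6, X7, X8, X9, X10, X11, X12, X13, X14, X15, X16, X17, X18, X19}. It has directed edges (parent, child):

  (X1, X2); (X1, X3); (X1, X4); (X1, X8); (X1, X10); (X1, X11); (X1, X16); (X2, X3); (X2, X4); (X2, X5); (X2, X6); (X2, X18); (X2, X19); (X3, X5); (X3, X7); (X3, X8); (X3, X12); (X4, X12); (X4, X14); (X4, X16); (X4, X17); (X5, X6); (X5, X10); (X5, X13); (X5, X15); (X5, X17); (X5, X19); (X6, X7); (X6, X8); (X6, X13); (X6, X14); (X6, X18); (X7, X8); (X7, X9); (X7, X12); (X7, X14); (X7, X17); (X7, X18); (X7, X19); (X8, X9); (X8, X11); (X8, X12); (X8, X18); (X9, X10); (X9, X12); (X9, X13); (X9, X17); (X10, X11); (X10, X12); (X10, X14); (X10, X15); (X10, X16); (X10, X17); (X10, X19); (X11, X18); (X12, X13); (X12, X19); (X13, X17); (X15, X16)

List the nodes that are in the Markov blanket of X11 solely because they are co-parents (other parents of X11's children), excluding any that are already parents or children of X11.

Children of X11: X18.
  X18's other parents are X2, X6, X7, X8.
Excluding nodes already adjacent to X11 (X1, X8, X10, X18), the co-parent-only contribution is {X2, X6, X7}.

{X2, X6, X7}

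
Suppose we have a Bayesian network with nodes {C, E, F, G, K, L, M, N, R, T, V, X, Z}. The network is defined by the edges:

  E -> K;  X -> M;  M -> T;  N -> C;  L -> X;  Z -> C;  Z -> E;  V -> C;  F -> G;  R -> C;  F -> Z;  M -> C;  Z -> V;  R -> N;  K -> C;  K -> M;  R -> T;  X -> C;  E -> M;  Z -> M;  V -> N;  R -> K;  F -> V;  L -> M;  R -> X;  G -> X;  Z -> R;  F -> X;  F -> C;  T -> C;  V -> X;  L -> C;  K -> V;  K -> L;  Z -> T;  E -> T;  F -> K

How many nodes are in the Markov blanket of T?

11

The Markov blanket of a node is its parents, its children, and the other parents of its children.
Parents of T: E, M, R, Z.
Ch(T) = {C}.
For each child, the remaining parents (spouses of T):
  C also has parents F, K, L, M, N, R, V, X, Z.
MB(T) = {C, E, F, K, L, M, N, R, V, X, Z}, which has 11 nodes.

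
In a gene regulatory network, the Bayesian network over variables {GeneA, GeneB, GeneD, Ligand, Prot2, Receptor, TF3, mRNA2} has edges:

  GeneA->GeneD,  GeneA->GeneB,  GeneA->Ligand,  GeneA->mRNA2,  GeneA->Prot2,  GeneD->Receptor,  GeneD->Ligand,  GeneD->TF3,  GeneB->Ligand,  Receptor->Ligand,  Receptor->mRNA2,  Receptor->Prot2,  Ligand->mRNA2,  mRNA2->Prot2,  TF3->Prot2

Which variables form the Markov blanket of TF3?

{GeneA, GeneD, Prot2, Receptor, mRNA2}

Ch(TF3) = {Prot2}.
Parents of TF3: GeneD.
Other parents of TF3's children:
  Prot2 also has parents GeneA, Receptor, mRNA2.
MB(TF3) = {GeneA, GeneD, Prot2, Receptor, mRNA2}.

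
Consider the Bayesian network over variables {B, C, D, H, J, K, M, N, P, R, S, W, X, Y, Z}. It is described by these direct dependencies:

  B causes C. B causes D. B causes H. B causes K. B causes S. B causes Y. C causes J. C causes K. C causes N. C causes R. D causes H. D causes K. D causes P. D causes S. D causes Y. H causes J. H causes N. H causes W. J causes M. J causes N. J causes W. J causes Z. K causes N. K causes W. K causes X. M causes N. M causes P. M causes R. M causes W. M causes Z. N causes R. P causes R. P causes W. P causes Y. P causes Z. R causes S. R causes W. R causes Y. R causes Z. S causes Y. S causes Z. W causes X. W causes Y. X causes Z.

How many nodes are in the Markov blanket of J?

11

J has parents C, H.
J's children: M, N, W, Z.
For each child, the remaining parents (spouses of J):
  M: —
  N: C, H, K, M
  W: H, K, M, P, R
  Z: M, P, R, S, X
MB(J) = {C, H, K, M, N, P, R, S, W, X, Z}, which has 11 nodes.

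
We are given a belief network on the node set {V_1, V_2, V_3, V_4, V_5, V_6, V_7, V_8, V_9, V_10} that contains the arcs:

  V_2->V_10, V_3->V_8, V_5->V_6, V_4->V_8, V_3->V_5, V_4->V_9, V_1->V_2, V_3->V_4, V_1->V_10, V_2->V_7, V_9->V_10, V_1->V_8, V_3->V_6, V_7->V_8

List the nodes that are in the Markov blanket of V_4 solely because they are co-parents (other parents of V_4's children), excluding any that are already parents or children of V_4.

{V_1, V_7}

Children of V_4: V_8, V_9.
  V_8 also has parents V_1, V_3, V_7.
  V_9 has no other parent.
Excluding nodes already adjacent to V_4 (V_3, V_8, V_9), the co-parent-only contribution is {V_1, V_7}.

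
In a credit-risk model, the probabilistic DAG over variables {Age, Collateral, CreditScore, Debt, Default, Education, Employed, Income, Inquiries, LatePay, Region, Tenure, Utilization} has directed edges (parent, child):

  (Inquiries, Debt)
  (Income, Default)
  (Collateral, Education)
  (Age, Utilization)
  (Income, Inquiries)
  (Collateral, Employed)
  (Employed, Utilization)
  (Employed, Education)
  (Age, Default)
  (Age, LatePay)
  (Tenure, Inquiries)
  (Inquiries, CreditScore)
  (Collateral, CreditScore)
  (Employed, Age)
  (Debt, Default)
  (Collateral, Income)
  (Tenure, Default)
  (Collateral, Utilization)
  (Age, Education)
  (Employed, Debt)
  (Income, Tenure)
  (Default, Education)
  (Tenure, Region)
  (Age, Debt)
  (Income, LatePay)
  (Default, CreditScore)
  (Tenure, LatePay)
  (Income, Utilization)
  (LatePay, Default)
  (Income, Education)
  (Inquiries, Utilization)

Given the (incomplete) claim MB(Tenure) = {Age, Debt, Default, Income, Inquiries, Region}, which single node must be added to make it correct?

Recall MB(v) = parents ∪ children ∪ spouses, where spouses are the other parents of v's children.
Pa(Tenure) = {Income}.
Children of Tenure: Default, Inquiries, LatePay, Region.
For each child, the remaining parents (spouses of Tenure):
  Inquiries: Income
  LatePay: Age, Income
  Default: Age, Debt, Income, LatePay
  Region: —
MB(Tenure) = {Age, Debt, Default, Income, Inquiries, LatePay, Region}.
Comparing with the claimed set, LatePay is missing.

LatePay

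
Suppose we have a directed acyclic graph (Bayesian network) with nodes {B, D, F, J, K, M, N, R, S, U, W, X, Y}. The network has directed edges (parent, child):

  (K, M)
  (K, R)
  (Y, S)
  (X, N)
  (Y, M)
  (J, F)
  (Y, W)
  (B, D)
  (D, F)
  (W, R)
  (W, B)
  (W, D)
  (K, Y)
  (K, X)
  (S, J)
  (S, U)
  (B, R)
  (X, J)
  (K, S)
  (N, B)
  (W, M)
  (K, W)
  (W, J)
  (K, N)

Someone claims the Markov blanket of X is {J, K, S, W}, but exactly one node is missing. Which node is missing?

N

X has parent K.
Ch(X) = {J, N}.
For each child, the remaining parents (spouses of X):
  N: K
  J: S, W
MB(X) = {J, K, N, S, W}.
Comparing with the claimed set, N is missing.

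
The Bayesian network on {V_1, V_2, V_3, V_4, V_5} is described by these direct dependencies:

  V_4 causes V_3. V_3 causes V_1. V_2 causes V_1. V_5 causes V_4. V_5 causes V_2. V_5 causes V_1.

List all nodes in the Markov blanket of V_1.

{V_2, V_3, V_5}

The Markov blanket of a node is its parents, its children, and the other parents of its children.
Children of V_1: none.
Parents of V_1: V_2, V_3, V_5.
V_1 has no children, so there are no co-parents.
MB(V_1) = {V_2, V_3, V_5}.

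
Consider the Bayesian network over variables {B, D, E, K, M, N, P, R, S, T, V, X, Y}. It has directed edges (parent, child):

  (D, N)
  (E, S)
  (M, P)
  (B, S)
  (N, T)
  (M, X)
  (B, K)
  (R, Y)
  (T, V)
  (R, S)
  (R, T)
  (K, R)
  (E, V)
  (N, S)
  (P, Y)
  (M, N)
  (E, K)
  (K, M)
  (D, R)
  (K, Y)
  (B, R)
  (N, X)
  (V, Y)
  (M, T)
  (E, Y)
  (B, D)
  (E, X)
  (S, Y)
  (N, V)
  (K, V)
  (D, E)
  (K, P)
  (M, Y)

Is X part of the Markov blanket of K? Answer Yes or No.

No

K's parents: B, E.
K has children M, P, R, V, Y.
Co-parents of K (other parents of its children):
  M: no additional parents.
  P also has parent M.
  R's other parents are B, D.
  parents(V) \ {K} = {E, N, T}.
  parents(Y) \ {K} = {E, M, P, R, S, V}.
MB(K) = {B, D, E, M, N, P, R, S, T, V, Y}; X is not in this set.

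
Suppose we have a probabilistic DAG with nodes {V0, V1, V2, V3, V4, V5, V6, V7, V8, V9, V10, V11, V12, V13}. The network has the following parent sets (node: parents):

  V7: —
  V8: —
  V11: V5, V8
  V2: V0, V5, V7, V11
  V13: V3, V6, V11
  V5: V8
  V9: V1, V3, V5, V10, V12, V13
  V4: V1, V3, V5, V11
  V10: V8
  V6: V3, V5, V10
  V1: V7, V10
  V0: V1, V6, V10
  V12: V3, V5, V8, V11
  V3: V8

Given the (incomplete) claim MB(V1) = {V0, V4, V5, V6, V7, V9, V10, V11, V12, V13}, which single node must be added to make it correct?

Recall MB(v) = parents ∪ children ∪ spouses, where spouses are the other parents of v's children.
Pa(V1) = {V7, V10}.
V1 has children V0, V4, V9.
For each child, the remaining parents (spouses of V1):
  V4 also has parents V3, V5, V11.
  V0's other parents are V6, V10.
  V9 also has parents V3, V5, V10, V12, V13.
MB(V1) = {V0, V3, V4, V5, V6, V7, V9, V10, V11, V12, V13}.
Comparing with the claimed set, V3 is missing.

V3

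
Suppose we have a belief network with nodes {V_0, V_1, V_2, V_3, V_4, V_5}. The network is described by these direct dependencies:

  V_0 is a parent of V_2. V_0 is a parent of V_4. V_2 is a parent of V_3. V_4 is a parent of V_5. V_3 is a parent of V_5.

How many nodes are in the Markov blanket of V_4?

3

By definition, MB(V_4) is built from V_4's parents, V_4's children, and the co-parents of V_4.
V_4's parents: V_0.
Ch(V_4) = {V_5}.
For each child, the remaining parents (spouses of V_4):
  V_5: V_3
MB(V_4) = {V_0, V_3, V_5}, which has 3 nodes.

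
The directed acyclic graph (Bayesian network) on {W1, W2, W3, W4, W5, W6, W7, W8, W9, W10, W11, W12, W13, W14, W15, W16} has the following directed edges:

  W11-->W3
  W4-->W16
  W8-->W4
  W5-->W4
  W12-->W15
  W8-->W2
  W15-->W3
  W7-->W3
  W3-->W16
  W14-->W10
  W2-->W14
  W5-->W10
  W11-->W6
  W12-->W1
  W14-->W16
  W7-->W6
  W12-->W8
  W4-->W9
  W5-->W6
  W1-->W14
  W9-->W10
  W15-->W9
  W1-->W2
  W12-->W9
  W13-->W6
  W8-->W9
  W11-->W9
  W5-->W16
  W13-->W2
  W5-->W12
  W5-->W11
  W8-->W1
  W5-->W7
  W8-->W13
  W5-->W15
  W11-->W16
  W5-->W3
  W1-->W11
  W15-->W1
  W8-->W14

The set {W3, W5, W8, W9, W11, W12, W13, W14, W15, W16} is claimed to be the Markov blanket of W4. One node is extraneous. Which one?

W13

Recall MB(v) = parents ∪ children ∪ spouses, where spouses are the other parents of v's children.
Children of W4: W9, W16.
W4 has parents W5, W8.
For each child, the remaining parents (spouses of W4):
  W9: W8, W11, W12, W15
  W16: W3, W5, W11, W14
MB(W4) = {W3, W5, W8, W9, W11, W12, W14, W15, W16}.
W13 is neither a parent, child, nor co-parent of W4, so it does not belong.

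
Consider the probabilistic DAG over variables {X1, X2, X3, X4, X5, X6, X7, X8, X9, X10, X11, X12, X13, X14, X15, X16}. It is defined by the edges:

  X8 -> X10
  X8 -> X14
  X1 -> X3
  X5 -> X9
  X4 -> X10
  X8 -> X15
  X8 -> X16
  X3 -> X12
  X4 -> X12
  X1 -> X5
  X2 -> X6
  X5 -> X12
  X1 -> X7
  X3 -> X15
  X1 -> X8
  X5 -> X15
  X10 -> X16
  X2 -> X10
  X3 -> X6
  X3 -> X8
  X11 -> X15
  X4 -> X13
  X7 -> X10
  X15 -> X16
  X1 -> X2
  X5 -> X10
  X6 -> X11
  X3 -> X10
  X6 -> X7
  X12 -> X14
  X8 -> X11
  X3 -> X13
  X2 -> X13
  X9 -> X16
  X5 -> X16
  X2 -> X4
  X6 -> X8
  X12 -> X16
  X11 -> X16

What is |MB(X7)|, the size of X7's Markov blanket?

8

A node's Markov blanket = Pa ∪ Ch ∪ (parents of Ch other than the node itself).
Pa(X7) = {X1, X6}.
X7 has child X10.
For each child, the remaining parents (spouses of X7):
  X10 also has parents X2, X3, X4, X5, X8.
MB(X7) = {X1, X2, X3, X4, X5, X6, X8, X10}, which has 8 nodes.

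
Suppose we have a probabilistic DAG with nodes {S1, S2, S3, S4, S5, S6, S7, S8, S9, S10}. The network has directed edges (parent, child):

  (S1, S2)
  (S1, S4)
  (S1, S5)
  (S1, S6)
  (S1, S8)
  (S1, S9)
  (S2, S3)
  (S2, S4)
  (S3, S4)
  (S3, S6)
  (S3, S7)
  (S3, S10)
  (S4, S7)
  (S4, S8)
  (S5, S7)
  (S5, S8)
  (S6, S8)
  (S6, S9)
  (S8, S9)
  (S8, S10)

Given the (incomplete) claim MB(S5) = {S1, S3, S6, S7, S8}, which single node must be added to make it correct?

By definition, MB(S5) is built from S5's parents, S5's children, and the co-parents of S5.
Pa(S5) = {S1}.
S5 has children S7, S8.
Co-parents of S5 (other parents of its children):
  parents(S7) \ {S5} = {S3, S4}.
  S8's other parents are S1, S4, S6.
MB(S5) = {S1, S3, S4, S6, S7, S8}.
Comparing with the claimed set, S4 is missing.

S4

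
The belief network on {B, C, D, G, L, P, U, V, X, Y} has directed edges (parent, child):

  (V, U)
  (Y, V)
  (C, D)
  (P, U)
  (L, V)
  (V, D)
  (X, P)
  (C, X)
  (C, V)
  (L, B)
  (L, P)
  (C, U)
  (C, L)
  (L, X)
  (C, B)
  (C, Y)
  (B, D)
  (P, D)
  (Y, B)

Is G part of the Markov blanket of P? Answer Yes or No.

No

Pa(P) = {L, X}.
Ch(P) = {D, U}.
Other parents of P's children:
  U's other parents are C, V.
  D's other parents are B, C, V.
MB(P) = {B, C, D, L, U, V, X}; G is not in this set.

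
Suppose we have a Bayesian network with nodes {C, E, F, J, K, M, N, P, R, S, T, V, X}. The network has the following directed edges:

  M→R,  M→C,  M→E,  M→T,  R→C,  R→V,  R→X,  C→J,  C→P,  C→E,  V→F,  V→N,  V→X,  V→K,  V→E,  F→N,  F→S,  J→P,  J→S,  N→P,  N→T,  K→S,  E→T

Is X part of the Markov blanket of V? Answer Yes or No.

X is a child of V.
So X ∈ MB(V).

Yes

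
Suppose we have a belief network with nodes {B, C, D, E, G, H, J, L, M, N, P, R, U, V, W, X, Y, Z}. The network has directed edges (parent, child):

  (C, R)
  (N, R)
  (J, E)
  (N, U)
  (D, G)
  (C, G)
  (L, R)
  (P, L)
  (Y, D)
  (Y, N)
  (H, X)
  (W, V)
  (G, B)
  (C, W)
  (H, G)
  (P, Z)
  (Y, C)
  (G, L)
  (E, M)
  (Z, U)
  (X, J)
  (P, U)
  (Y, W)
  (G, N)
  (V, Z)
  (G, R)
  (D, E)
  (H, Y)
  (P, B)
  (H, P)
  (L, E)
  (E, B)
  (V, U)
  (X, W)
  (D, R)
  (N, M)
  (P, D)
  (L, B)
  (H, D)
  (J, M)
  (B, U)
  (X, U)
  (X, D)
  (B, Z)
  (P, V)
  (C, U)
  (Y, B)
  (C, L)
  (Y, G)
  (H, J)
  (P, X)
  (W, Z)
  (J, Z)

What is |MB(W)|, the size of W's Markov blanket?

8

Children of W: V, Z.
W's parents: C, X, Y.
For each child, the remaining parents (spouses of W):
  V: P
  Z: B, J, P, V
MB(W) = {B, C, J, P, V, X, Y, Z}, which has 8 nodes.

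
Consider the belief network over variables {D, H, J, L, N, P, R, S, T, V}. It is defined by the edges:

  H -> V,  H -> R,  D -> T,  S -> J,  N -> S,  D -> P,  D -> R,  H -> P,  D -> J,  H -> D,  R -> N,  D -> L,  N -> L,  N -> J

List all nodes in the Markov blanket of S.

{D, J, N}

Children of S: J.
S's parents: N.
Other parents of S's children:
  parents(J) \ {S} = {D, N}.
Taking the union gives {D, J, N}.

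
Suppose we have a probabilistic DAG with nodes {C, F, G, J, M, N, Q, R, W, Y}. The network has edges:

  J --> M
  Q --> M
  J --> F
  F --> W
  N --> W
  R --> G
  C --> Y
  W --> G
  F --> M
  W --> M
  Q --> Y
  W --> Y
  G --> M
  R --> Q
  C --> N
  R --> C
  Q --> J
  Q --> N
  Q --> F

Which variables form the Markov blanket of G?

{F, J, M, Q, R, W}

The Markov blanket of a node is its parents, its children, and the other parents of its children.
G has child M.
Parents of G: R, W.
Co-parents of G (other parents of its children):
  M's other parents are F, J, Q, W.
MB(G) = {F, J, M, Q, R, W}.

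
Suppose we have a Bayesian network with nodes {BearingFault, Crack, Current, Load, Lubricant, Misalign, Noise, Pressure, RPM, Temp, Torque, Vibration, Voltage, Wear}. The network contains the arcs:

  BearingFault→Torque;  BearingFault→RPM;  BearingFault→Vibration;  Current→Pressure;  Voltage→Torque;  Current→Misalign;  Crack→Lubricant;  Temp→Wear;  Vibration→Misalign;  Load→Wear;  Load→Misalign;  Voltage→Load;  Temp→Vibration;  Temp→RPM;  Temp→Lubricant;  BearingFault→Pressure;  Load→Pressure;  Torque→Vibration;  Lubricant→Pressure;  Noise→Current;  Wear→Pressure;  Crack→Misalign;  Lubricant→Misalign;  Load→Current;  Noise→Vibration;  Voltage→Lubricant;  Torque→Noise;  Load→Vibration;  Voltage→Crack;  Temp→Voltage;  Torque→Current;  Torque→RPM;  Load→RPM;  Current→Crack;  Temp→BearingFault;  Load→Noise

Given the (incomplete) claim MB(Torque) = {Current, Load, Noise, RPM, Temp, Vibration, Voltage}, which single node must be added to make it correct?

Torque has children Current, Noise, RPM, Vibration.
Torque's parents: BearingFault, Voltage.
Co-parents of Torque (other parents of its children):
  parents(Noise) \ {Torque} = {Load}.
  parents(Current) \ {Torque} = {Load, Noise}.
  parents(RPM) \ {Torque} = {BearingFault, Load, Temp}.
  parents(Vibration) \ {Torque} = {BearingFault, Load, Noise, Temp}.
MB(Torque) = {BearingFault, Current, Load, Noise, RPM, Temp, Vibration, Voltage}.
Comparing with the claimed set, BearingFault is missing.

BearingFault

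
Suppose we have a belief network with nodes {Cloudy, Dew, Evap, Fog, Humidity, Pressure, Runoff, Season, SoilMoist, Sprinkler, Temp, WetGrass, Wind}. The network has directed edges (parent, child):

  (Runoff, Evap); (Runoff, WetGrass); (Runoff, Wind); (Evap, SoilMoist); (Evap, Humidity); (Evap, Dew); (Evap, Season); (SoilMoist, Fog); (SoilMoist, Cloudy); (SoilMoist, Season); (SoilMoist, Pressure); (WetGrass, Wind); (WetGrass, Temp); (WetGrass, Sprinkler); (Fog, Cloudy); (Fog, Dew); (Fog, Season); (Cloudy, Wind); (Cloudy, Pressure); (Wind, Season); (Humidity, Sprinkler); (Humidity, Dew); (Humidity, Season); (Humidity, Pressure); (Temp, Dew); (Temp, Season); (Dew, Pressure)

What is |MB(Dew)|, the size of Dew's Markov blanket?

Recall MB(v) = parents ∪ children ∪ spouses, where spouses are the other parents of v's children.
Dew has parents Evap, Fog, Humidity, Temp.
Ch(Dew) = {Pressure}.
Other parents of Dew's children:
  parents(Pressure) \ {Dew} = {Cloudy, Humidity, SoilMoist}.
MB(Dew) = {Cloudy, Evap, Fog, Humidity, Pressure, SoilMoist, Temp}, which has 7 nodes.

7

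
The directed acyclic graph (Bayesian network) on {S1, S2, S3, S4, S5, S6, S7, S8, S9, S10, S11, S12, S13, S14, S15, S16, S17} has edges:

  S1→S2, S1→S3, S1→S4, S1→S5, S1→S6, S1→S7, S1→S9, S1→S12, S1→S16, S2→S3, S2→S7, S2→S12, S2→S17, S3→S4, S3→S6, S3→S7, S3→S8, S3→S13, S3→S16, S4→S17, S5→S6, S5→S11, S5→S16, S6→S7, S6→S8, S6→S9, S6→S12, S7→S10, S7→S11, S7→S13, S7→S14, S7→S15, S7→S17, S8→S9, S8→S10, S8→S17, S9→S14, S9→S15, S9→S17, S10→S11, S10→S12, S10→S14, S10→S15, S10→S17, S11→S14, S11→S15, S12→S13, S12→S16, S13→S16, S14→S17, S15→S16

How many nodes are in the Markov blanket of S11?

S11 has parents S5, S7, S10.
S11 has children S14, S15.
For each child, the remaining parents (spouses of S11):
  S14's other parents are S7, S9, S10.
  S15 also has parents S7, S9, S10.
MB(S11) = {S5, S7, S9, S10, S14, S15}, which has 6 nodes.

6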